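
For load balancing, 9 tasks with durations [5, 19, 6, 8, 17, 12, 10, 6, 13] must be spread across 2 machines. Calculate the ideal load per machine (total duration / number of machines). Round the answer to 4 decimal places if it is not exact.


Total processing time = 5 + 19 + 6 + 8 + 17 + 12 + 10 + 6 + 13 = 96
Number of machines = 2
Ideal balanced load = 96 / 2 = 48.0

48.0


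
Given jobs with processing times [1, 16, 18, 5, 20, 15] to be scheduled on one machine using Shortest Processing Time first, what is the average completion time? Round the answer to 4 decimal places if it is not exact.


Sort jobs by processing time (SPT order): [1, 5, 15, 16, 18, 20]
Compute completion times sequentially:
  Job 1: processing = 1, completes at 1
  Job 2: processing = 5, completes at 6
  Job 3: processing = 15, completes at 21
  Job 4: processing = 16, completes at 37
  Job 5: processing = 18, completes at 55
  Job 6: processing = 20, completes at 75
Sum of completion times = 195
Average completion time = 195/6 = 32.5

32.5


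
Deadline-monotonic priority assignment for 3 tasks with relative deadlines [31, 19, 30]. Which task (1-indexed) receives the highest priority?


Sort tasks by relative deadline (ascending):
  Task 2: deadline = 19
  Task 3: deadline = 30
  Task 1: deadline = 31
Priority order (highest first): [2, 3, 1]
Highest priority task = 2

2


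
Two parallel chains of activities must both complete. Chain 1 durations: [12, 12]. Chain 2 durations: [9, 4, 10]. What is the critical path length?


Path A total = 12 + 12 = 24
Path B total = 9 + 4 + 10 = 23
Critical path = longest path = max(24, 23) = 24

24


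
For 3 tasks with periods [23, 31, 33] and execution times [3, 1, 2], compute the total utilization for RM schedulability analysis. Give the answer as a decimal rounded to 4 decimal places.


Compute individual utilizations (exact fractions):
  Task 1: C/T = 3/23 (approx. 0.1304)
  Task 2: C/T = 1/31 (approx. 0.0323)
  Task 3: C/T = 2/33 (approx. 0.0606)
Total utilization U = 3/23 + 1/31 + 2/33 = 5254/23529
Rounded to 4 decimal places: U = 0.2233
RM (Liu & Layland) bound for 3 tasks = 0.779763; compare with U = 5254/23529 (approx. 0.223299)
U <= bound, so schedulable by RM sufficient condition.

0.2233


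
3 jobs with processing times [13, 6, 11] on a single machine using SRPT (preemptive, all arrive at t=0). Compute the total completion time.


Since all jobs arrive at t=0, SRPT equals SPT ordering.
SPT order: [6, 11, 13]
Completion times:
  Job 1: p=6, C=6
  Job 2: p=11, C=17
  Job 3: p=13, C=30
Total completion time = 6 + 17 + 30 = 53

53


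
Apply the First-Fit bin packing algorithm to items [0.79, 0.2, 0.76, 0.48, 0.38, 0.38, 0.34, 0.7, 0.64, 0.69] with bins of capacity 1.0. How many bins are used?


Place items sequentially using First-Fit:
  Item 0.79 -> new Bin 1
  Item 0.2 -> Bin 1 (now 0.99)
  Item 0.76 -> new Bin 2
  Item 0.48 -> new Bin 3
  Item 0.38 -> Bin 3 (now 0.86)
  Item 0.38 -> new Bin 4
  Item 0.34 -> Bin 4 (now 0.72)
  Item 0.7 -> new Bin 5
  Item 0.64 -> new Bin 6
  Item 0.69 -> new Bin 7
Total bins used = 7

7


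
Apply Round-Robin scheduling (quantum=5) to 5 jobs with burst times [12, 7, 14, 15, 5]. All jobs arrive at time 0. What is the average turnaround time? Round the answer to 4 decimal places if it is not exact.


Time quantum = 5
Execution trace:
  J1 runs 5 units, time = 5
  J2 runs 5 units, time = 10
  J3 runs 5 units, time = 15
  J4 runs 5 units, time = 20
  J5 runs 5 units, time = 25
  J1 runs 5 units, time = 30
  J2 runs 2 units, time = 32
  J3 runs 5 units, time = 37
  J4 runs 5 units, time = 42
  J1 runs 2 units, time = 44
  J3 runs 4 units, time = 48
  J4 runs 5 units, time = 53
Finish times: [44, 32, 48, 53, 25]
Average turnaround = 202/5 = 40.4

40.4


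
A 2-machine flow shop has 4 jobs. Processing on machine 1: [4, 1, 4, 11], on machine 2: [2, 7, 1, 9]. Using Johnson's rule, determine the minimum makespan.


Apply Johnson's rule:
  Group 1 (a <= b): [(2, 1, 7)]
  Group 2 (a > b): [(4, 11, 9), (1, 4, 2), (3, 4, 1)]
Optimal job order: [2, 4, 1, 3]
Schedule:
  Job 2: M1 done at 1, M2 done at 8
  Job 4: M1 done at 12, M2 done at 21
  Job 1: M1 done at 16, M2 done at 23
  Job 3: M1 done at 20, M2 done at 24
Makespan = 24

24


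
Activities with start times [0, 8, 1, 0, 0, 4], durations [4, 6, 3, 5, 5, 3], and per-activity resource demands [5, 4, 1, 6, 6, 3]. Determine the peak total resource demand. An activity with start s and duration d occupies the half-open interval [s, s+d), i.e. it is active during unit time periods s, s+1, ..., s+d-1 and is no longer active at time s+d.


Each activity i is active on [start_i, start_i + duration_i).
Compute total resource usage per time slot:
  t=0: active resources = [5, 6, 6], total = 17
  t=1: active resources = [5, 1, 6, 6], total = 18
  t=2: active resources = [5, 1, 6, 6], total = 18
  t=3: active resources = [5, 1, 6, 6], total = 18
  t=4: active resources = [6, 6, 3], total = 15
  t=5: active resources = [3], total = 3
  t=6: active resources = [3], total = 3
  t=7: active resources = [], total = 0
  t=8: active resources = [4], total = 4
  t=9: active resources = [4], total = 4
  t=10: active resources = [4], total = 4
  t=11: active resources = [4], total = 4
  t=12: active resources = [4], total = 4
  t=13: active resources = [4], total = 4
Peak resource demand = 18

18


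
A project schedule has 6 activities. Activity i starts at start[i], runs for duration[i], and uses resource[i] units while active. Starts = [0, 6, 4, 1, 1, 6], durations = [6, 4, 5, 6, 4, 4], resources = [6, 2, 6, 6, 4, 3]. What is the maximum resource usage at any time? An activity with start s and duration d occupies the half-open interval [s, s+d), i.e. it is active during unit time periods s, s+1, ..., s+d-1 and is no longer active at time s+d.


Each activity i is active on [start_i, start_i + duration_i).
Compute total resource usage per time slot:
  t=0: active resources = [6], total = 6
  t=1: active resources = [6, 6, 4], total = 16
  t=2: active resources = [6, 6, 4], total = 16
  t=3: active resources = [6, 6, 4], total = 16
  t=4: active resources = [6, 6, 6, 4], total = 22
  t=5: active resources = [6, 6, 6], total = 18
  t=6: active resources = [2, 6, 6, 3], total = 17
  t=7: active resources = [2, 6, 3], total = 11
  t=8: active resources = [2, 6, 3], total = 11
  t=9: active resources = [2, 3], total = 5
Peak resource demand = 22

22


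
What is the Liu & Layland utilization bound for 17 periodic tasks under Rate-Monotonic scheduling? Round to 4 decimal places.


Compute 2^(1/17) = 1.0416160107
Subtract 1: 1.0416160107 - 1 = 0.0416160107
Multiply by n: 17 * 0.0416160107 = 0.7074721819
Round to 4 dp: 0.7075

0.7075


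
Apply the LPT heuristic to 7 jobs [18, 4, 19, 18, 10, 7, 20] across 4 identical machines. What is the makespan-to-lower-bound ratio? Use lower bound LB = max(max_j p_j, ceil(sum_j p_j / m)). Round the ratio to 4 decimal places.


LPT order: [20, 19, 18, 18, 10, 7, 4]
Machine loads after assignment: [20, 23, 28, 25]
LPT makespan = 28
Lower bound = max(max_job, ceil(total/4)) = max(20, 24) = 24
Ratio = 28 / 24 = 1.1667

1.1667


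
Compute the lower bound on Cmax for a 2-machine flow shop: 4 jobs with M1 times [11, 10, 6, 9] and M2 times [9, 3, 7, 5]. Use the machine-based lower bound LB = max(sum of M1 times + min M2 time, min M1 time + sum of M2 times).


LB1 = sum(M1 times) + min(M2 times) = 36 + 3 = 39
LB2 = min(M1 times) + sum(M2 times) = 6 + 24 = 30
Lower bound = max(LB1, LB2) = max(39, 30) = 39

39


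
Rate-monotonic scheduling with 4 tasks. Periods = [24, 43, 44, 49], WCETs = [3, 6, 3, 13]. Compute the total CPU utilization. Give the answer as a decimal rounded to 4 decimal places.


Compute individual utilizations (exact fractions):
  Task 1: C/T = 3/24 = 1/8 (approx. 0.125)
  Task 2: C/T = 6/43 (approx. 0.1395)
  Task 3: C/T = 3/44 (approx. 0.0682)
  Task 4: C/T = 13/49 (approx. 0.2653)
Total utilization U = 1/8 + 6/43 + 3/44 + 13/49 = 110883/185416
Rounded to 4 decimal places: U = 0.5980
RM (Liu & Layland) bound for 4 tasks = 0.756828; compare with U = 110883/185416 (approx. 0.598023)
U <= bound, so schedulable by RM sufficient condition.

0.5980


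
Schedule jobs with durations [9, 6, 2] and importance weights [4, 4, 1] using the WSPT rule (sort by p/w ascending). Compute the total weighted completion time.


Compute p/w ratios and sort ascending (WSPT): [(6, 4), (2, 1), (9, 4)]
Compute weighted completion times:
  Job (p=6,w=4): C=6, w*C=4*6=24
  Job (p=2,w=1): C=8, w*C=1*8=8
  Job (p=9,w=4): C=17, w*C=4*17=68
Total weighted completion time = 100

100


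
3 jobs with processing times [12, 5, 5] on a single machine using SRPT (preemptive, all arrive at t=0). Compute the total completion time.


Since all jobs arrive at t=0, SRPT equals SPT ordering.
SPT order: [5, 5, 12]
Completion times:
  Job 1: p=5, C=5
  Job 2: p=5, C=10
  Job 3: p=12, C=22
Total completion time = 5 + 10 + 22 = 37

37


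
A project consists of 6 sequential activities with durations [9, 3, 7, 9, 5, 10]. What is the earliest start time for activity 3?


Activity 3 starts after activities 1 through 2 complete.
Predecessor durations: [9, 3]
ES = 9 + 3 = 12

12


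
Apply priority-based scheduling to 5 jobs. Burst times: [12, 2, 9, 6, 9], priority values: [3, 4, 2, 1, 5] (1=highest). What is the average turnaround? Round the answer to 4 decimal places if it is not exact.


Sort by priority (ascending = highest first):
Order: [(1, 6), (2, 9), (3, 12), (4, 2), (5, 9)]
Completion times:
  Priority 1, burst=6, C=6
  Priority 2, burst=9, C=15
  Priority 3, burst=12, C=27
  Priority 4, burst=2, C=29
  Priority 5, burst=9, C=38
Average turnaround = 115/5 = 23.0

23.0


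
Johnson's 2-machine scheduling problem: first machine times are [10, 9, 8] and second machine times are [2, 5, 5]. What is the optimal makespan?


Apply Johnson's rule:
  Group 1 (a <= b): []
  Group 2 (a > b): [(2, 9, 5), (3, 8, 5), (1, 10, 2)]
Optimal job order: [2, 3, 1]
Schedule:
  Job 2: M1 done at 9, M2 done at 14
  Job 3: M1 done at 17, M2 done at 22
  Job 1: M1 done at 27, M2 done at 29
Makespan = 29

29


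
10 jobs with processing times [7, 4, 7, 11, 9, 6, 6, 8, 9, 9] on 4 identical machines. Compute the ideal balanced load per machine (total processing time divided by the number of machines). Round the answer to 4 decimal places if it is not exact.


Total processing time = 7 + 4 + 7 + 11 + 9 + 6 + 6 + 8 + 9 + 9 = 76
Number of machines = 4
Ideal balanced load = 76 / 4 = 19.0

19.0


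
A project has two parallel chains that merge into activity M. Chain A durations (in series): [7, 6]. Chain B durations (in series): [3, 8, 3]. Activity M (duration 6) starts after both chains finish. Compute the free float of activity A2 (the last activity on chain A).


ES(A2) = sum of predecessors on chain A = 7
EF(A2) = ES + duration = 7 + 6 = 13
Successor of A2 is M. ES(M) = max(sum(A), sum(B)) = max(13, 14) = 14
Free float = ES(successor) - EF(current) = 14 - 13 = 1

1


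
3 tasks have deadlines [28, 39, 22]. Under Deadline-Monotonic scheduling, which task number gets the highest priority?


Sort tasks by relative deadline (ascending):
  Task 3: deadline = 22
  Task 1: deadline = 28
  Task 2: deadline = 39
Priority order (highest first): [3, 1, 2]
Highest priority task = 3

3


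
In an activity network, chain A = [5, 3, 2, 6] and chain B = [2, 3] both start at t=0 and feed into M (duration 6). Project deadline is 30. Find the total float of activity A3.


Forward pass: ES(A3) = sum of predecessors on chain A = 8
EF = ES + duration = 8 + 2 = 10
Backward pass: LF(M) = deadline = 30; LS(M) = 30 - 6 = 24
LF(A3) = LS(M) - sum(successors on chain A) = 24 - 6 = 18
LS = LF - duration = 18 - 2 = 16
Total float = LS - ES = 16 - 8 = 8

8


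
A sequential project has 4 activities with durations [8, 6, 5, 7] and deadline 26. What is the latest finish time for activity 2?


LF(activity 2) = deadline - sum of successor durations
Successors: activities 3 through 4 with durations [5, 7]
Sum of successor durations = 12
LF = 26 - 12 = 14

14


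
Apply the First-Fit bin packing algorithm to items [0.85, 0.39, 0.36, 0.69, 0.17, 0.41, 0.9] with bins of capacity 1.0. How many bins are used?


Place items sequentially using First-Fit:
  Item 0.85 -> new Bin 1
  Item 0.39 -> new Bin 2
  Item 0.36 -> Bin 2 (now 0.75)
  Item 0.69 -> new Bin 3
  Item 0.17 -> Bin 2 (now 0.92)
  Item 0.41 -> new Bin 4
  Item 0.9 -> new Bin 5
Total bins used = 5

5


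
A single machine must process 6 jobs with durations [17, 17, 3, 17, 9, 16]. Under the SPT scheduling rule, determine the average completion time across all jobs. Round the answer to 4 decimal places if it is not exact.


Sort jobs by processing time (SPT order): [3, 9, 16, 17, 17, 17]
Compute completion times sequentially:
  Job 1: processing = 3, completes at 3
  Job 2: processing = 9, completes at 12
  Job 3: processing = 16, completes at 28
  Job 4: processing = 17, completes at 45
  Job 5: processing = 17, completes at 62
  Job 6: processing = 17, completes at 79
Sum of completion times = 229
Average completion time = 229/6 = 38.1667

38.1667


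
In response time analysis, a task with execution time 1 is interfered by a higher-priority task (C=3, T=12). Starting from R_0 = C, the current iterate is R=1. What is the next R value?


R_next = C + ceil(R_prev / T_hp) * C_hp
ceil(1 / 12) = ceil(0.0833) = 1
Interference = 1 * 3 = 3
R_next = 1 + 3 = 4

4


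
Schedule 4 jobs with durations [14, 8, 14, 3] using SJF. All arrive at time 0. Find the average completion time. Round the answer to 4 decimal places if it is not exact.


SJF order (ascending): [3, 8, 14, 14]
Completion times:
  Job 1: burst=3, C=3
  Job 2: burst=8, C=11
  Job 3: burst=14, C=25
  Job 4: burst=14, C=39
Average completion = 78/4 = 19.5

19.5


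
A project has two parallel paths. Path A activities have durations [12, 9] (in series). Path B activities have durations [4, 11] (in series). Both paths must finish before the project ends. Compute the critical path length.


Path A total = 12 + 9 = 21
Path B total = 4 + 11 = 15
Critical path = longest path = max(21, 15) = 21

21


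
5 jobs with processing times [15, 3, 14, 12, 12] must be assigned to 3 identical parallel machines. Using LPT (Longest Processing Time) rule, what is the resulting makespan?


Sort jobs in decreasing order (LPT): [15, 14, 12, 12, 3]
Assign each job to the least loaded machine:
  Machine 1: jobs [15], load = 15
  Machine 2: jobs [14, 3], load = 17
  Machine 3: jobs [12, 12], load = 24
Makespan = max load = 24

24


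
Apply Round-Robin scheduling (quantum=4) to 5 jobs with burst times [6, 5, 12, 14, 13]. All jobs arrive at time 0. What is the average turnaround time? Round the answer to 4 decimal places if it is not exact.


Time quantum = 4
Execution trace:
  J1 runs 4 units, time = 4
  J2 runs 4 units, time = 8
  J3 runs 4 units, time = 12
  J4 runs 4 units, time = 16
  J5 runs 4 units, time = 20
  J1 runs 2 units, time = 22
  J2 runs 1 units, time = 23
  J3 runs 4 units, time = 27
  J4 runs 4 units, time = 31
  J5 runs 4 units, time = 35
  J3 runs 4 units, time = 39
  J4 runs 4 units, time = 43
  J5 runs 4 units, time = 47
  J4 runs 2 units, time = 49
  J5 runs 1 units, time = 50
Finish times: [22, 23, 39, 49, 50]
Average turnaround = 183/5 = 36.6

36.6


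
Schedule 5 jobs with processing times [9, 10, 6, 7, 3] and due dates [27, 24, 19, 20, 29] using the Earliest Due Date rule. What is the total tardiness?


Sort by due date (EDD order): [(6, 19), (7, 20), (10, 24), (9, 27), (3, 29)]
Compute completion times and tardiness:
  Job 1: p=6, d=19, C=6, tardiness=max(0,6-19)=0
  Job 2: p=7, d=20, C=13, tardiness=max(0,13-20)=0
  Job 3: p=10, d=24, C=23, tardiness=max(0,23-24)=0
  Job 4: p=9, d=27, C=32, tardiness=max(0,32-27)=5
  Job 5: p=3, d=29, C=35, tardiness=max(0,35-29)=6
Total tardiness = 11

11


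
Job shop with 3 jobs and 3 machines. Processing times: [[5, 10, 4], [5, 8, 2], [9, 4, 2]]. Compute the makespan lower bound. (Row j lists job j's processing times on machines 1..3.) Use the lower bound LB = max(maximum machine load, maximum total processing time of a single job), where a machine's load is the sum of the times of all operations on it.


Machine loads:
  Machine 1: 5 + 5 + 9 = 19
  Machine 2: 10 + 8 + 4 = 22
  Machine 3: 4 + 2 + 2 = 8
Max machine load = 22
Job totals:
  Job 1: 19
  Job 2: 15
  Job 3: 15
Max job total = 19
Lower bound = max(22, 19) = 22

22


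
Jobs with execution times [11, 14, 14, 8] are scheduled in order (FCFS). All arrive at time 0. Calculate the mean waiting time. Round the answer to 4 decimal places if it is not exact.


FCFS order (as given): [11, 14, 14, 8]
Waiting times:
  Job 1: wait = 0
  Job 2: wait = 11
  Job 3: wait = 25
  Job 4: wait = 39
Sum of waiting times = 75
Average waiting time = 75/4 = 18.75

18.75


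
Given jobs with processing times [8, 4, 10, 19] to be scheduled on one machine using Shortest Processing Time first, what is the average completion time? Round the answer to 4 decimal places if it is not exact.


Sort jobs by processing time (SPT order): [4, 8, 10, 19]
Compute completion times sequentially:
  Job 1: processing = 4, completes at 4
  Job 2: processing = 8, completes at 12
  Job 3: processing = 10, completes at 22
  Job 4: processing = 19, completes at 41
Sum of completion times = 79
Average completion time = 79/4 = 19.75

19.75


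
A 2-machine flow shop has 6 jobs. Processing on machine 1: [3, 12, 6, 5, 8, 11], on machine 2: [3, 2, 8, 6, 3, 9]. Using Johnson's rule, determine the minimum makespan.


Apply Johnson's rule:
  Group 1 (a <= b): [(1, 3, 3), (4, 5, 6), (3, 6, 8)]
  Group 2 (a > b): [(6, 11, 9), (5, 8, 3), (2, 12, 2)]
Optimal job order: [1, 4, 3, 6, 5, 2]
Schedule:
  Job 1: M1 done at 3, M2 done at 6
  Job 4: M1 done at 8, M2 done at 14
  Job 3: M1 done at 14, M2 done at 22
  Job 6: M1 done at 25, M2 done at 34
  Job 5: M1 done at 33, M2 done at 37
  Job 2: M1 done at 45, M2 done at 47
Makespan = 47

47


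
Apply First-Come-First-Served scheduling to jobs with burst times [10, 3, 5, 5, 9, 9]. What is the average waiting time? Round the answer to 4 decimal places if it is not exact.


FCFS order (as given): [10, 3, 5, 5, 9, 9]
Waiting times:
  Job 1: wait = 0
  Job 2: wait = 10
  Job 3: wait = 13
  Job 4: wait = 18
  Job 5: wait = 23
  Job 6: wait = 32
Sum of waiting times = 96
Average waiting time = 96/6 = 16.0

16.0


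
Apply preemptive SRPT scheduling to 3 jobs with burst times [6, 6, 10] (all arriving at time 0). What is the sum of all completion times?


Since all jobs arrive at t=0, SRPT equals SPT ordering.
SPT order: [6, 6, 10]
Completion times:
  Job 1: p=6, C=6
  Job 2: p=6, C=12
  Job 3: p=10, C=22
Total completion time = 6 + 12 + 22 = 40

40


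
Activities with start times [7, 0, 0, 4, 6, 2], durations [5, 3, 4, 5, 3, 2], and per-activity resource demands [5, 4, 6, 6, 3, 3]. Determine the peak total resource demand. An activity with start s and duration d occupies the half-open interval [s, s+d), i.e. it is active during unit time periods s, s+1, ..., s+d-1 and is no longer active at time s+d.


Each activity i is active on [start_i, start_i + duration_i).
Compute total resource usage per time slot:
  t=0: active resources = [4, 6], total = 10
  t=1: active resources = [4, 6], total = 10
  t=2: active resources = [4, 6, 3], total = 13
  t=3: active resources = [6, 3], total = 9
  t=4: active resources = [6], total = 6
  t=5: active resources = [6], total = 6
  t=6: active resources = [6, 3], total = 9
  t=7: active resources = [5, 6, 3], total = 14
  t=8: active resources = [5, 6, 3], total = 14
  t=9: active resources = [5], total = 5
  t=10: active resources = [5], total = 5
  t=11: active resources = [5], total = 5
Peak resource demand = 14

14


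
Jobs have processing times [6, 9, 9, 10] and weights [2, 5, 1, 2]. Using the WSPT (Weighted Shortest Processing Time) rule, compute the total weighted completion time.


Compute p/w ratios and sort ascending (WSPT): [(9, 5), (6, 2), (10, 2), (9, 1)]
Compute weighted completion times:
  Job (p=9,w=5): C=9, w*C=5*9=45
  Job (p=6,w=2): C=15, w*C=2*15=30
  Job (p=10,w=2): C=25, w*C=2*25=50
  Job (p=9,w=1): C=34, w*C=1*34=34
Total weighted completion time = 159

159


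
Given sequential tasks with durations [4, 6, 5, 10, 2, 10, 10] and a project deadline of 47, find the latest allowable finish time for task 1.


LF(activity 1) = deadline - sum of successor durations
Successors: activities 2 through 7 with durations [6, 5, 10, 2, 10, 10]
Sum of successor durations = 43
LF = 47 - 43 = 4

4


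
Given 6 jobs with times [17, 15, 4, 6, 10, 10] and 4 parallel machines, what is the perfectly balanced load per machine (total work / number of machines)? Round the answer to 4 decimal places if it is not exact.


Total processing time = 17 + 15 + 4 + 6 + 10 + 10 = 62
Number of machines = 4
Ideal balanced load = 62 / 4 = 15.5

15.5


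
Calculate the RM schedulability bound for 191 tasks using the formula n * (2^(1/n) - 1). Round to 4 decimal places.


Compute 2^(1/191) = 1.0036356358
Subtract 1: 1.0036356358 - 1 = 0.0036356358
Multiply by n: 191 * 0.0036356358 = 0.6944064378
Round to 4 dp: 0.6944

0.6944


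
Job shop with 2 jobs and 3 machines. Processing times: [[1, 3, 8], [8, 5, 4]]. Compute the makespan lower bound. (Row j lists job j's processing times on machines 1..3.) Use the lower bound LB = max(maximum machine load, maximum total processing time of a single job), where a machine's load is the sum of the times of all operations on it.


Machine loads:
  Machine 1: 1 + 8 = 9
  Machine 2: 3 + 5 = 8
  Machine 3: 8 + 4 = 12
Max machine load = 12
Job totals:
  Job 1: 12
  Job 2: 17
Max job total = 17
Lower bound = max(12, 17) = 17

17


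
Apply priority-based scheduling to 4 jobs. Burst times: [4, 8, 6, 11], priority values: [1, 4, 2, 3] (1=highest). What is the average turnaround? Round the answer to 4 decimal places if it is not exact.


Sort by priority (ascending = highest first):
Order: [(1, 4), (2, 6), (3, 11), (4, 8)]
Completion times:
  Priority 1, burst=4, C=4
  Priority 2, burst=6, C=10
  Priority 3, burst=11, C=21
  Priority 4, burst=8, C=29
Average turnaround = 64/4 = 16.0

16.0


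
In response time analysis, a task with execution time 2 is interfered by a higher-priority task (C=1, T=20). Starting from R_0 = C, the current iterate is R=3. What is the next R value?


R_next = C + ceil(R_prev / T_hp) * C_hp
ceil(3 / 20) = ceil(0.15) = 1
Interference = 1 * 1 = 1
R_next = 2 + 1 = 3
R_next = R_prev, so the iteration has converged (response time = 3).

3


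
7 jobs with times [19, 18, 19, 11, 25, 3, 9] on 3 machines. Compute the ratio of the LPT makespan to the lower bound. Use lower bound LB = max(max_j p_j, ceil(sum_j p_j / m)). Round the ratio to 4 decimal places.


LPT order: [25, 19, 19, 18, 11, 9, 3]
Machine loads after assignment: [34, 37, 33]
LPT makespan = 37
Lower bound = max(max_job, ceil(total/3)) = max(25, 35) = 35
Ratio = 37 / 35 = 1.0571

1.0571


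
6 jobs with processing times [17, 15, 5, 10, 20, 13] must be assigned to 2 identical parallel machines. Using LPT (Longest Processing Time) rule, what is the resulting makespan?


Sort jobs in decreasing order (LPT): [20, 17, 15, 13, 10, 5]
Assign each job to the least loaded machine:
  Machine 1: jobs [20, 13, 5], load = 38
  Machine 2: jobs [17, 15, 10], load = 42
Makespan = max load = 42

42


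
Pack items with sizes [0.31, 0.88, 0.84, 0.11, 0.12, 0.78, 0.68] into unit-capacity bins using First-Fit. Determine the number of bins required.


Place items sequentially using First-Fit:
  Item 0.31 -> new Bin 1
  Item 0.88 -> new Bin 2
  Item 0.84 -> new Bin 3
  Item 0.11 -> Bin 1 (now 0.42)
  Item 0.12 -> Bin 1 (now 0.54)
  Item 0.78 -> new Bin 4
  Item 0.68 -> new Bin 5
Total bins used = 5

5


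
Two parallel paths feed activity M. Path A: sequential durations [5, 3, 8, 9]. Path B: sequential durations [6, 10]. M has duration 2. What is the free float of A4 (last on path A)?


ES(A4) = sum of predecessors on chain A = 16
EF(A4) = ES + duration = 16 + 9 = 25
Successor of A4 is M. ES(M) = max(sum(A), sum(B)) = max(25, 16) = 25
Free float = ES(successor) - EF(current) = 25 - 25 = 0

0


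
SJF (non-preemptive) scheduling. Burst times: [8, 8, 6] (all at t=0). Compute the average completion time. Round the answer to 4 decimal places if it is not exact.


SJF order (ascending): [6, 8, 8]
Completion times:
  Job 1: burst=6, C=6
  Job 2: burst=8, C=14
  Job 3: burst=8, C=22
Average completion = 42/3 = 14.0

14.0


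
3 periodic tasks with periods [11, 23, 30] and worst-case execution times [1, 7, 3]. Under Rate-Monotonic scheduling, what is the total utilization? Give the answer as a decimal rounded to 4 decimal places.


Compute individual utilizations (exact fractions):
  Task 1: C/T = 1/11 (approx. 0.0909)
  Task 2: C/T = 7/23 (approx. 0.3043)
  Task 3: C/T = 3/30 = 1/10 (approx. 0.1)
Total utilization U = 1/11 + 7/23 + 1/10 = 1253/2530
Rounded to 4 decimal places: U = 0.4953
RM (Liu & Layland) bound for 3 tasks = 0.779763; compare with U = 1253/2530 (approx. 0.495257)
U <= bound, so schedulable by RM sufficient condition.

0.4953


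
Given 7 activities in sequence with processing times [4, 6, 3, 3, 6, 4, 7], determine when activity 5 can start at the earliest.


Activity 5 starts after activities 1 through 4 complete.
Predecessor durations: [4, 6, 3, 3]
ES = 4 + 6 + 3 + 3 = 16

16


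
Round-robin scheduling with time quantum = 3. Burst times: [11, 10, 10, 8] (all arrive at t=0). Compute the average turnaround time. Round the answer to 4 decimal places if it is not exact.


Time quantum = 3
Execution trace:
  J1 runs 3 units, time = 3
  J2 runs 3 units, time = 6
  J3 runs 3 units, time = 9
  J4 runs 3 units, time = 12
  J1 runs 3 units, time = 15
  J2 runs 3 units, time = 18
  J3 runs 3 units, time = 21
  J4 runs 3 units, time = 24
  J1 runs 3 units, time = 27
  J2 runs 3 units, time = 30
  J3 runs 3 units, time = 33
  J4 runs 2 units, time = 35
  J1 runs 2 units, time = 37
  J2 runs 1 units, time = 38
  J3 runs 1 units, time = 39
Finish times: [37, 38, 39, 35]
Average turnaround = 149/4 = 37.25

37.25


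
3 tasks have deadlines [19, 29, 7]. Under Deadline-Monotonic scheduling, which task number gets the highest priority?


Sort tasks by relative deadline (ascending):
  Task 3: deadline = 7
  Task 1: deadline = 19
  Task 2: deadline = 29
Priority order (highest first): [3, 1, 2]
Highest priority task = 3

3


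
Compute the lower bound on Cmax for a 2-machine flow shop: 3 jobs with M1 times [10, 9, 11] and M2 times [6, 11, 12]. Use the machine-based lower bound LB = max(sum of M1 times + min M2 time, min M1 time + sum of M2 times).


LB1 = sum(M1 times) + min(M2 times) = 30 + 6 = 36
LB2 = min(M1 times) + sum(M2 times) = 9 + 29 = 38
Lower bound = max(LB1, LB2) = max(36, 38) = 38

38


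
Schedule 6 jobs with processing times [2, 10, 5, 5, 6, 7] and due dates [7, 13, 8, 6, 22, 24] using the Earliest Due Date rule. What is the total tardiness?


Sort by due date (EDD order): [(5, 6), (2, 7), (5, 8), (10, 13), (6, 22), (7, 24)]
Compute completion times and tardiness:
  Job 1: p=5, d=6, C=5, tardiness=max(0,5-6)=0
  Job 2: p=2, d=7, C=7, tardiness=max(0,7-7)=0
  Job 3: p=5, d=8, C=12, tardiness=max(0,12-8)=4
  Job 4: p=10, d=13, C=22, tardiness=max(0,22-13)=9
  Job 5: p=6, d=22, C=28, tardiness=max(0,28-22)=6
  Job 6: p=7, d=24, C=35, tardiness=max(0,35-24)=11
Total tardiness = 30

30


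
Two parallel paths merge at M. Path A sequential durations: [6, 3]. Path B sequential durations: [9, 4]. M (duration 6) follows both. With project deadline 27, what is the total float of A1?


Forward pass: ES(A1) = sum of predecessors on chain A = 0
EF = ES + duration = 0 + 6 = 6
Backward pass: LF(M) = deadline = 27; LS(M) = 27 - 6 = 21
LF(A1) = LS(M) - sum(successors on chain A) = 21 - 3 = 18
LS = LF - duration = 18 - 6 = 12
Total float = LS - ES = 12 - 0 = 12

12


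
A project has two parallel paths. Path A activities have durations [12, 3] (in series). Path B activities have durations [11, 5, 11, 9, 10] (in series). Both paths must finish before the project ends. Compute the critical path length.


Path A total = 12 + 3 = 15
Path B total = 11 + 5 + 11 + 9 + 10 = 46
Critical path = longest path = max(15, 46) = 46

46


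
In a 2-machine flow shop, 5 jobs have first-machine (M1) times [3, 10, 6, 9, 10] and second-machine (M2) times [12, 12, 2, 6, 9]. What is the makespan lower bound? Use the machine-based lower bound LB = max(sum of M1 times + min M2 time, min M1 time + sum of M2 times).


LB1 = sum(M1 times) + min(M2 times) = 38 + 2 = 40
LB2 = min(M1 times) + sum(M2 times) = 3 + 41 = 44
Lower bound = max(LB1, LB2) = max(40, 44) = 44

44


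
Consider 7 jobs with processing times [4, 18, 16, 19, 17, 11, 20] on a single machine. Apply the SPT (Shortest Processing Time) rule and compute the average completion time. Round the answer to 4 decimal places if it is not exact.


Sort jobs by processing time (SPT order): [4, 11, 16, 17, 18, 19, 20]
Compute completion times sequentially:
  Job 1: processing = 4, completes at 4
  Job 2: processing = 11, completes at 15
  Job 3: processing = 16, completes at 31
  Job 4: processing = 17, completes at 48
  Job 5: processing = 18, completes at 66
  Job 6: processing = 19, completes at 85
  Job 7: processing = 20, completes at 105
Sum of completion times = 354
Average completion time = 354/7 = 50.5714

50.5714


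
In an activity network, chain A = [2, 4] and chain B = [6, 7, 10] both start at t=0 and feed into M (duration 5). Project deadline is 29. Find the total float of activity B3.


Forward pass: ES(B3) = sum of predecessors on chain B = 13
EF = ES + duration = 13 + 10 = 23
Backward pass: LF(M) = deadline = 29; LS(M) = 29 - 5 = 24
LF(B3) = LS(M) - sum(successors on chain B) = 24 - 0 = 24
LS = LF - duration = 24 - 10 = 14
Total float = LS - ES = 14 - 13 = 1

1


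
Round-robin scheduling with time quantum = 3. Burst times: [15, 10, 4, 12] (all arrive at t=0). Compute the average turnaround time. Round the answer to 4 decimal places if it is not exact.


Time quantum = 3
Execution trace:
  J1 runs 3 units, time = 3
  J2 runs 3 units, time = 6
  J3 runs 3 units, time = 9
  J4 runs 3 units, time = 12
  J1 runs 3 units, time = 15
  J2 runs 3 units, time = 18
  J3 runs 1 units, time = 19
  J4 runs 3 units, time = 22
  J1 runs 3 units, time = 25
  J2 runs 3 units, time = 28
  J4 runs 3 units, time = 31
  J1 runs 3 units, time = 34
  J2 runs 1 units, time = 35
  J4 runs 3 units, time = 38
  J1 runs 3 units, time = 41
Finish times: [41, 35, 19, 38]
Average turnaround = 133/4 = 33.25

33.25


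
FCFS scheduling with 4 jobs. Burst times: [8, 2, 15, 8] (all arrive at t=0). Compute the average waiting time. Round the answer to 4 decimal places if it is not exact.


FCFS order (as given): [8, 2, 15, 8]
Waiting times:
  Job 1: wait = 0
  Job 2: wait = 8
  Job 3: wait = 10
  Job 4: wait = 25
Sum of waiting times = 43
Average waiting time = 43/4 = 10.75

10.75


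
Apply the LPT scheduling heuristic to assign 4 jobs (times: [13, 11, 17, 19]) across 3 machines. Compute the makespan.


Sort jobs in decreasing order (LPT): [19, 17, 13, 11]
Assign each job to the least loaded machine:
  Machine 1: jobs [19], load = 19
  Machine 2: jobs [17], load = 17
  Machine 3: jobs [13, 11], load = 24
Makespan = max load = 24

24


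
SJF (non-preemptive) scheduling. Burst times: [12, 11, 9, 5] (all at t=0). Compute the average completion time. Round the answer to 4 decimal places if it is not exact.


SJF order (ascending): [5, 9, 11, 12]
Completion times:
  Job 1: burst=5, C=5
  Job 2: burst=9, C=14
  Job 3: burst=11, C=25
  Job 4: burst=12, C=37
Average completion = 81/4 = 20.25

20.25


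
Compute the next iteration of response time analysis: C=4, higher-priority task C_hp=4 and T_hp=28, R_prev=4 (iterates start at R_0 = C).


R_next = C + ceil(R_prev / T_hp) * C_hp
ceil(4 / 28) = ceil(0.1429) = 1
Interference = 1 * 4 = 4
R_next = 4 + 4 = 8

8


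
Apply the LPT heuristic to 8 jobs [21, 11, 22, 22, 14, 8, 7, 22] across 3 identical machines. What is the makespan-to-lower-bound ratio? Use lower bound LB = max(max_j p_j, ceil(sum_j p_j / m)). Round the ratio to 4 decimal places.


LPT order: [22, 22, 22, 21, 14, 11, 8, 7]
Machine loads after assignment: [43, 43, 41]
LPT makespan = 43
Lower bound = max(max_job, ceil(total/3)) = max(22, 43) = 43
Ratio = 43 / 43 = 1.0

1.0


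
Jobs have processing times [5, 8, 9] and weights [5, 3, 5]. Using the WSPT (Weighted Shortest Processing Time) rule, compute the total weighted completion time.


Compute p/w ratios and sort ascending (WSPT): [(5, 5), (9, 5), (8, 3)]
Compute weighted completion times:
  Job (p=5,w=5): C=5, w*C=5*5=25
  Job (p=9,w=5): C=14, w*C=5*14=70
  Job (p=8,w=3): C=22, w*C=3*22=66
Total weighted completion time = 161

161


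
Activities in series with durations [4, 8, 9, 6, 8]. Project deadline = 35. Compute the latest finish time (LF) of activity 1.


LF(activity 1) = deadline - sum of successor durations
Successors: activities 2 through 5 with durations [8, 9, 6, 8]
Sum of successor durations = 31
LF = 35 - 31 = 4

4


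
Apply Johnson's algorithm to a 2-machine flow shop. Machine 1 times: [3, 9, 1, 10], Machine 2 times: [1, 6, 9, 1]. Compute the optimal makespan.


Apply Johnson's rule:
  Group 1 (a <= b): [(3, 1, 9)]
  Group 2 (a > b): [(2, 9, 6), (1, 3, 1), (4, 10, 1)]
Optimal job order: [3, 2, 1, 4]
Schedule:
  Job 3: M1 done at 1, M2 done at 10
  Job 2: M1 done at 10, M2 done at 16
  Job 1: M1 done at 13, M2 done at 17
  Job 4: M1 done at 23, M2 done at 24
Makespan = 24

24


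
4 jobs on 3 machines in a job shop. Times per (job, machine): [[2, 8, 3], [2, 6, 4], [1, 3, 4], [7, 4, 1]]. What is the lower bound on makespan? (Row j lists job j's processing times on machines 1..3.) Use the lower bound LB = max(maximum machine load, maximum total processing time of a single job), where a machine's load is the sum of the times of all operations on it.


Machine loads:
  Machine 1: 2 + 2 + 1 + 7 = 12
  Machine 2: 8 + 6 + 3 + 4 = 21
  Machine 3: 3 + 4 + 4 + 1 = 12
Max machine load = 21
Job totals:
  Job 1: 13
  Job 2: 12
  Job 3: 8
  Job 4: 12
Max job total = 13
Lower bound = max(21, 13) = 21

21


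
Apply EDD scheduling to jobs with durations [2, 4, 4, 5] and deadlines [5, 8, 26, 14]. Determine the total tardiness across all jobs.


Sort by due date (EDD order): [(2, 5), (4, 8), (5, 14), (4, 26)]
Compute completion times and tardiness:
  Job 1: p=2, d=5, C=2, tardiness=max(0,2-5)=0
  Job 2: p=4, d=8, C=6, tardiness=max(0,6-8)=0
  Job 3: p=5, d=14, C=11, tardiness=max(0,11-14)=0
  Job 4: p=4, d=26, C=15, tardiness=max(0,15-26)=0
Total tardiness = 0

0


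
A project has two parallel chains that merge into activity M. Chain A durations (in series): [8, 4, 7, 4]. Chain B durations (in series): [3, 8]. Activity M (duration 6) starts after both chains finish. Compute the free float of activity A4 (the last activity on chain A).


ES(A4) = sum of predecessors on chain A = 19
EF(A4) = ES + duration = 19 + 4 = 23
Successor of A4 is M. ES(M) = max(sum(A), sum(B)) = max(23, 11) = 23
Free float = ES(successor) - EF(current) = 23 - 23 = 0

0


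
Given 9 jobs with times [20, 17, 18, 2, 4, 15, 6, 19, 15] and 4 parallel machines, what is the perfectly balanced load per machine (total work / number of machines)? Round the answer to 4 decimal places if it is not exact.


Total processing time = 20 + 17 + 18 + 2 + 4 + 15 + 6 + 19 + 15 = 116
Number of machines = 4
Ideal balanced load = 116 / 4 = 29.0

29.0


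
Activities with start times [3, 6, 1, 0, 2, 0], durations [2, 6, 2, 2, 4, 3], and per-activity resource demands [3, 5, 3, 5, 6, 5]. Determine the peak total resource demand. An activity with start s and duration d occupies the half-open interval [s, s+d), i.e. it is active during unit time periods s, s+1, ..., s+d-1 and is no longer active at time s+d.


Each activity i is active on [start_i, start_i + duration_i).
Compute total resource usage per time slot:
  t=0: active resources = [5, 5], total = 10
  t=1: active resources = [3, 5, 5], total = 13
  t=2: active resources = [3, 6, 5], total = 14
  t=3: active resources = [3, 6], total = 9
  t=4: active resources = [3, 6], total = 9
  t=5: active resources = [6], total = 6
  t=6: active resources = [5], total = 5
  t=7: active resources = [5], total = 5
  t=8: active resources = [5], total = 5
  t=9: active resources = [5], total = 5
  t=10: active resources = [5], total = 5
  t=11: active resources = [5], total = 5
Peak resource demand = 14

14


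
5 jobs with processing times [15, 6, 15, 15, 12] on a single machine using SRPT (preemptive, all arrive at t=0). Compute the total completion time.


Since all jobs arrive at t=0, SRPT equals SPT ordering.
SPT order: [6, 12, 15, 15, 15]
Completion times:
  Job 1: p=6, C=6
  Job 2: p=12, C=18
  Job 3: p=15, C=33
  Job 4: p=15, C=48
  Job 5: p=15, C=63
Total completion time = 6 + 18 + 33 + 48 + 63 = 168

168


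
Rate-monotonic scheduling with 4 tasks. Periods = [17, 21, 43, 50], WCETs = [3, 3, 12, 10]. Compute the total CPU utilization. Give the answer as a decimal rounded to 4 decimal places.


Compute individual utilizations (exact fractions):
  Task 1: C/T = 3/17 (approx. 0.1765)
  Task 2: C/T = 3/21 = 1/7 (approx. 0.1429)
  Task 3: C/T = 12/43 (approx. 0.2791)
  Task 4: C/T = 10/50 = 1/5 (approx. 0.2)
Total utilization U = 3/17 + 1/7 + 12/43 + 1/5 = 20427/25585
Rounded to 4 decimal places: U = 0.7984
RM (Liu & Layland) bound for 4 tasks = 0.756828; compare with U = 20427/25585 (approx. 0.798397)
bound < U <= 1, so the RM sufficient condition is not met (inconclusive; an exact test such as response-time analysis is needed).

0.7984


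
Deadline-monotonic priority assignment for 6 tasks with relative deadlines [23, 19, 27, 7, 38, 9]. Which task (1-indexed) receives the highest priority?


Sort tasks by relative deadline (ascending):
  Task 4: deadline = 7
  Task 6: deadline = 9
  Task 2: deadline = 19
  Task 1: deadline = 23
  Task 3: deadline = 27
  Task 5: deadline = 38
Priority order (highest first): [4, 6, 2, 1, 3, 5]
Highest priority task = 4

4


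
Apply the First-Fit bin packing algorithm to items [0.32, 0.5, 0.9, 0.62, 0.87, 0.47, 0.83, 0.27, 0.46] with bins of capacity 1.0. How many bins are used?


Place items sequentially using First-Fit:
  Item 0.32 -> new Bin 1
  Item 0.5 -> Bin 1 (now 0.82)
  Item 0.9 -> new Bin 2
  Item 0.62 -> new Bin 3
  Item 0.87 -> new Bin 4
  Item 0.47 -> new Bin 5
  Item 0.83 -> new Bin 6
  Item 0.27 -> Bin 3 (now 0.89)
  Item 0.46 -> Bin 5 (now 0.93)
Total bins used = 6

6


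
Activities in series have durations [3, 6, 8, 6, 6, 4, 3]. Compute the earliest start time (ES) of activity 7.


Activity 7 starts after activities 1 through 6 complete.
Predecessor durations: [3, 6, 8, 6, 6, 4]
ES = 3 + 6 + 8 + 6 + 6 + 4 = 33

33


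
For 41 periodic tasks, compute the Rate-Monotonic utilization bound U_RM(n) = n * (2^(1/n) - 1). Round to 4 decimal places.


Compute 2^(1/41) = 1.0170497444
Subtract 1: 1.0170497444 - 1 = 0.0170497444
Multiply by n: 41 * 0.0170497444 = 0.6990395204
Round to 4 dp: 0.6990

0.6990


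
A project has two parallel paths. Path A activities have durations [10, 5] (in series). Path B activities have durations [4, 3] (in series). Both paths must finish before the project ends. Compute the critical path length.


Path A total = 10 + 5 = 15
Path B total = 4 + 3 = 7
Critical path = longest path = max(15, 7) = 15

15


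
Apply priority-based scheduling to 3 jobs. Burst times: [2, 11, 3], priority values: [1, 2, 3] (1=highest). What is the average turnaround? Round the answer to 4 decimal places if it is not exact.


Sort by priority (ascending = highest first):
Order: [(1, 2), (2, 11), (3, 3)]
Completion times:
  Priority 1, burst=2, C=2
  Priority 2, burst=11, C=13
  Priority 3, burst=3, C=16
Average turnaround = 31/3 = 10.3333

10.3333
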